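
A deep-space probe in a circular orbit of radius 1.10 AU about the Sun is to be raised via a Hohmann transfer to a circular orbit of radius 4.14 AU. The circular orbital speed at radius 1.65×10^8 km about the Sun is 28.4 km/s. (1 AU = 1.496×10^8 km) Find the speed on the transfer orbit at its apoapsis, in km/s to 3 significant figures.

From the circular-orbit relation v² = μ/r at r = 1.65×10^8 km: μ = v²r = (28.4)² × 1.65×10^8 = 1.33082×10^11 km³/s².
In km: r₁ = 1.10 × 1.496×10^8 = 1.6456×10^8 km; r₂ = 4.14 × 1.496×10^8 = 6.19344×10^8 km.
Transfer-ellipse semi-major axis a_t = (r₁ + r₂)/2 = (1.6456×10^8 + 6.19344×10^8)/2 = 3.91952×10^8 km.
The apoapsis of the transfer ellipse is at r = 6.19344×10^8 km.
Vis-viva: v = √[μ(2/r − 1/a_t)] = √[1.33082×10^11 × (2/6.19344×10^8 − 1/3.91952×10^8)] = 9.498 km/s.

v = 9.50 km/s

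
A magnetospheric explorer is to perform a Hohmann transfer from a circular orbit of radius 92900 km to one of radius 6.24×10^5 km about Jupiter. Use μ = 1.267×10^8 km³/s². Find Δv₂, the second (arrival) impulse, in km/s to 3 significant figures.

Δv₂ = 7.00 km/s

Semi-major axis of the transfer orbit: a_t = (92900 + 6.240×10^5)/2 = 3.5845×10^5 km.
Circular speed at r = 6.240×10^5 km: v_c = √(μ/r) = 14.249 km/s.
Vis-viva on the transfer ellipse at r = 6.240×10^5 km gives v_t = √[μ(2/r − 1/a_t)] = 7.2542 km/s.
Δv₂ = |v_t − v_c| = |7.2542 − 14.249| = 6.995 km/s.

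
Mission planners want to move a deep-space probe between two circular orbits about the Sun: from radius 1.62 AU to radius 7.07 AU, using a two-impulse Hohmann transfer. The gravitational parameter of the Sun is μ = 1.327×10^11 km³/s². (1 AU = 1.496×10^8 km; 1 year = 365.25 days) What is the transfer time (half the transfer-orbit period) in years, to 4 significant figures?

t = 4.529 years

In km: r₁ = 1.62 × 1.496×10^8 = 2.42352×10^8 km; r₂ = 7.07 × 1.496×10^8 = 1.057672×10^9 km.
Semi-major axis of the transfer orbit: a_t = (2.42352×10^8 + 1.057672×10^9)/2 = 6.50012×10^8 km.
Transfer time t = π√(a_t³/μ) = π√((6.50012×10^8)³ / 1.327×10^11) = 1.4292×10^8 s.
Converting: 1.4292×10^8 s ÷ 3.15576×10^7 s/year (365.25 × 86400) = 4.529 years.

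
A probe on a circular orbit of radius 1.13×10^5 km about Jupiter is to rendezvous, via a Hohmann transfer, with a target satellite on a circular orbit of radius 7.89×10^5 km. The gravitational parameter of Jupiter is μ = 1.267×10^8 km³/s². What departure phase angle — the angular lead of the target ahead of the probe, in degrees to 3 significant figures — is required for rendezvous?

The Hohmann ellipse has a_t = (r₁ + r₂)/2 = 4.510×10^5 km.
The half-period of the transfer ellipse is t = π√(a_t³/μ) = 84533 s.
The target's mean motion on its circular orbit is ω₂ = √(μ/r₂³) = 1.6061×10^-5 rad/s.
Angle swept by the target during transfer: ω₂·t = 1.3577 rad = 77.79°.
The probe traverses 180° on the transfer ellipse, so the target must lead by 180° − 77.79° = 102°.

φ = 102°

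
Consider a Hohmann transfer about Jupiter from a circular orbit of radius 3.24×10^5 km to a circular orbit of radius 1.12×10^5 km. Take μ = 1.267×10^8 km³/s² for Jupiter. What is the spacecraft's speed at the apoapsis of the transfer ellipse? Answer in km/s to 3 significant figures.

v = 14.2 km/s

Semi-major axis of the transfer orbit: a_t = (3.240×10^5 + 1.120×10^5)/2 = 2.180×10^5 km.
The apoapsis of the transfer ellipse is at r = 3.240×10^5 km.
Vis-viva: v = √[μ(2/r − 1/a_t)] = √[1.267×10^8 × (2/3.240×10^5 − 1/2.180×10^5)] = 14.17 km/s.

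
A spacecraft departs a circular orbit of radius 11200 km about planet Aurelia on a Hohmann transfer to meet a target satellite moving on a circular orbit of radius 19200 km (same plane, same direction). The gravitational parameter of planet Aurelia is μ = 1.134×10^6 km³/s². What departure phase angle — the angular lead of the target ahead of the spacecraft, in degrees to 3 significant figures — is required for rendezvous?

Semi-major axis of the transfer orbit: a_t = (11200 + 19200)/2 = 15200 km.
Transfer time t = π√(a_t³/μ) = 5529 s.
Target angular speed ω₂ = √(μ/r₂³) = 4.003×10^-4 rad/s.
Angle swept by the target during transfer: ω₂·t = 2.213 rad = 126.8°.
The spacecraft traverses 180° on the transfer ellipse, so the target must lead by 180° − 126.8° = 53.2°.

φ = 53.2°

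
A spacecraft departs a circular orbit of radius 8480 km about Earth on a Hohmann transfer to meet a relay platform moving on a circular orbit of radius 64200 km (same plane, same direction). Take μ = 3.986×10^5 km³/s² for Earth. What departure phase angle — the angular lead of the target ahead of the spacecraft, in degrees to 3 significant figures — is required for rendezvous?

The Hohmann ellipse has a_t = (r₁ + r₂)/2 = 36340 km.
The half-period of the transfer ellipse is t = π√(a_t³/μ) = 34470 s.
Target angular speed ω₂ = √(μ/r₂³) = 3.881×10^-5 rad/s.
Angle swept by the target during transfer: ω₂·t = 1.338 rad = 76.66°.
Arrival is 180° from departure on the ellipse, so φ = 180° − 76.66° = 103°.

φ = 103°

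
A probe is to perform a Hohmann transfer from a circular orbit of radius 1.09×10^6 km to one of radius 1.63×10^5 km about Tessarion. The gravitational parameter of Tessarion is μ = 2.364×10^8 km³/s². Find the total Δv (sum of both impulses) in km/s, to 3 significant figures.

Semi-major axis of the transfer orbit: a_t = (1.090×10^6 + 1.630×10^5)/2 = 6.265×10^5 km.
At r₁ the circular-orbit speed is v₁ = √(μ/r₁) = 14.7269 km/s.
On the transfer ellipse at r₁, v² = μ(2/r − 1/a) gives v_a = √[μ(2/r₁ − 1/a_t)] = 7.51180 km/s.
First burn Δv₁ = |v_a − v₁| = 7.2151 km/s.
Circular speed at r₂: v₂ = √(μ/r₂) = 38.083 km/s.
Transfer-orbit speed at r₂: v_p = √[μ(2/r₂ − 1/a_t)] = 50.232 km/s.
Second burn Δv₂ = |v₂ − v_p| = 12.149 km/s.
Total Δv = Δv₁ + Δv₂ = 19.36 km/s.

Δv = 19.4 km/s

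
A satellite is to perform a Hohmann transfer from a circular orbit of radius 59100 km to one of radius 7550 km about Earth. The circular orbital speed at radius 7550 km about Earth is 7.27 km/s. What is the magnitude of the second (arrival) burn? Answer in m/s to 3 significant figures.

Δv₂ = 2410 m/s

From the circular-orbit relation v² = μ/r at r = 7550 km: μ = v²r = (7.27)² × 7550 = 3.99039×10^5 km³/s².
Semi-major axis of the transfer orbit: a_t = (59100 + 7550)/2 = 33325 km.
On the circular orbit at r = 7550 km, v_c = √(μ/r) = 7.270 km/s.
Vis-viva on the transfer ellipse at r = 7550 km gives v_t = √[μ(2/r − 1/a_t)] = 9.682 km/s.
Δv₂ = |v_t − v_c| = |9.682 − 7.270| = 2.412 km/s.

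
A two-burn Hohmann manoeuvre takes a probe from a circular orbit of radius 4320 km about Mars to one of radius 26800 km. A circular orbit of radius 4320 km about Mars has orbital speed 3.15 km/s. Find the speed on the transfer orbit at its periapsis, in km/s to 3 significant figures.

v = 4.13 km/s

From the circular-orbit relation v² = μ/r at r = 4320 km: μ = v²r = (3.15)² × 4320 = 42865.2 km³/s².
The Hohmann ellipse has a_t = (r₁ + r₂)/2 = 15560 km.
The periapsis of the transfer ellipse is at r = 4320 km.
Vis-viva: v = √[μ(2/r − 1/a_t)] = √[42865.2 × (2/4320 − 1/15560)] = 4.134 km/s.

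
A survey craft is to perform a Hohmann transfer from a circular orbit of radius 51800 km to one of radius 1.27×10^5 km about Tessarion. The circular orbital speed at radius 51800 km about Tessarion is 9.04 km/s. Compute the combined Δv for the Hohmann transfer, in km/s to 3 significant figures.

From the circular-orbit relation v² = μ/r at r = 51800 km: μ = v²r = (9.04)² × 51800 = 4.23318×10^6 km³/s².
Semi-major axis of the transfer orbit: a_t = (51800 + 1.270×10^5)/2 = 89400 km.
Circular speed at r₁: v₁ = √(μ/r₁) = √(4.23318×10^6/51800) = 9.04000 km/s.
Transfer-orbit speed at r₁ (vis-viva): v_p = √[μ(2/r₁ − 1/a_t)] = 10.7746 km/s.
First burn Δv₁ = |v_p − v₁| = 1.7346 km/s.
Circular speed at r₂: v₂ = √(μ/r₂) = 5.7734 km/s.
Transfer-orbit speed at r₂: v_a = √[μ(2/r₂ − 1/a_t)] = 4.3947 km/s.
Second burn Δv₂ = |v₂ − v_a| = 1.3787 km/s.
Total Δv = Δv₁ + Δv₂ = 3.113 km/s.

Δv = 3.11 km/s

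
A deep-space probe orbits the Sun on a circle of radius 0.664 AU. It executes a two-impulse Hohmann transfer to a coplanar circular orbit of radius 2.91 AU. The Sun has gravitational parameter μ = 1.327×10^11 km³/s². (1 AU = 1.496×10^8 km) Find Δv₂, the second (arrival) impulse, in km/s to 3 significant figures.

Δv₂ = 6.82 km/s

In km: r₁ = 0.664 × 1.496×10^8 = 9.93344×10^7 km; r₂ = 2.91 × 1.496×10^8 = 4.35336×10^8 km.
Semi-major axis of the transfer orbit: a_t = (9.93344×10^7 + 4.35336×10^8)/2 = 2.673352×10^8 km.
Circular speed at r = 4.35336×10^8 km: v_c = √(μ/r) = 17.4592 km/s.
Vis-viva on the transfer ellipse at r = 4.35336×10^8 km gives v_t = √[μ(2/r − 1/a_t)] = 10.6425 km/s.
Δv₂ = |v_t − v_c| = |10.6425 − 17.4592| = 6.817 km/s.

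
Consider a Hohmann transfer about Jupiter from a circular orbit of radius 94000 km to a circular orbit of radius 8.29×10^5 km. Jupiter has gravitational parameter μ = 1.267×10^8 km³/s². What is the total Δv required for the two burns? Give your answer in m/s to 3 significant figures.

Δv = 19300 m/s

Transfer-ellipse semi-major axis a_t = (r₁ + r₂)/2 = (94000 + 8.290×10^5)/2 = 4.615×10^5 km.
Circular speed at r₁: v₁ = √(μ/r₁) = √(1.267×10^8/94000) = 36.7134 km/s.
On the transfer ellipse at r₁, vis-viva gives v_p = √[μ(2/r₁ − 1/a_t)] = 49.2057 km/s.
First burn Δv₁ = |v_p − v₁| = 12.492 km/s.
Circular speed at r₂: v₂ = √(μ/r₂) = 12.3626 km/s.
Transfer-orbit speed at r₂: v_a = √[μ(2/r₂ − 1/a_t)] = 5.57942 km/s.
Second burn Δv₂ = |v₂ − v_a| = 6.7832 km/s.
Total Δv = Δv₁ + Δv₂ = 19.28 km/s.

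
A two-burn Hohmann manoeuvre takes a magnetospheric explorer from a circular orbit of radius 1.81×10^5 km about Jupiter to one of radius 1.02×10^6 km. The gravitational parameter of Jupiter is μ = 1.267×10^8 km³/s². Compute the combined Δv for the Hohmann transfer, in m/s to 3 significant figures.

Semi-major axis of the transfer orbit: a_t = (1.810×10^5 + 1.020×10^6)/2 = 6.005×10^5 km.
At r₁ the circular-orbit speed is v₁ = √(μ/r₁) = 26.458 km/s.
Transfer-orbit speed at r₁ (vis-viva): v_p = √[μ(2/r₁ − 1/a_t)] = 34.482 km/s.
First burn Δv₁ = |v_p − v₁| = 8.024 km/s.
At r₂, v₂ = √(μ/r₂) = 11.145 km/s.
Transfer-orbit speed at r₂: v_a = √[μ(2/r₂ − 1/a_t)] = 6.1189 km/s.
Second burn Δv₂ = |v₂ − v_a| = 5.026 km/s.
Total Δv = Δv₁ + Δv₂ = 13.05 km/s.

Δv = 13100 m/s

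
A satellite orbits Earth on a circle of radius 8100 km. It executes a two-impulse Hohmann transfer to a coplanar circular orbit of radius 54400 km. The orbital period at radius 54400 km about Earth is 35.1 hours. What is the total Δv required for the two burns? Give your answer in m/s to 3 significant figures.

From Kepler's third law T² = 4π²r³/μ at r = 54400 km, T = 35.1 hours = 35.1 × 3600 s = 1.2636×10^5 s: μ = 4π²r³/T² = 3.98050×10^5 km³/s².
Transfer-ellipse semi-major axis a_t = (r₁ + r₂)/2 = (8100 + 54400)/2 = 31250 km.
Circular speed at r₁: v₁ = √(μ/r₁) = √(3.98050×10^5/8100) = 7.010 km/s.
Transfer-orbit speed at r₁ (v² = μ(2/r − 1/a)): v_p = √[μ(2/r₁ − 1/a_t)] = 9.249 km/s.
First burn Δv₁ = |v_p − v₁| = 2.239 km/s.
At r₂, v₂ = √(μ/r₂) = 2.705 km/s.
Transfer-orbit speed at r₂: v_a = √[μ(2/r₂ − 1/a_t)] = 1.377 km/s.
Second burn Δv₂ = |v₂ − v_a| = 1.328 km/s.
Total Δv = Δv₁ + Δv₂ = 3.567 km/s.

Δv = 3570 m/s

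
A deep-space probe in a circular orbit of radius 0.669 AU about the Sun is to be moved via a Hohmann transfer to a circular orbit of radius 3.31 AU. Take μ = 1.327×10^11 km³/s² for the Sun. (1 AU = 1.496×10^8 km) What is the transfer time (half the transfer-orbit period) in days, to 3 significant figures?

t = 513 days

In km: r₁ = 0.669 × 1.496×10^8 = 1.000824×10^8 km; r₂ = 3.31 × 1.496×10^8 = 4.95176×10^8 km.
The Hohmann ellipse has a_t = (r₁ + r₂)/2 = 2.976292×10^8 km.
Half the transfer-orbit period gives t = π√(a_t³/μ) = 4.4282×10^7 s.
Converting: 4.4282×10^7 s ÷ 86400 s/day = 513 days.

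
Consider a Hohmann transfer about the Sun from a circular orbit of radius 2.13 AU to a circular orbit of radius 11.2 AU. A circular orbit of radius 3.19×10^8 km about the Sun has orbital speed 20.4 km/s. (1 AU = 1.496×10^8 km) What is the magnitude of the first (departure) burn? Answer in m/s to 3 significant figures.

From the circular-orbit relation v² = μ/r at r = 3.19×10^8 km: μ = v²r = (20.4)² × 3.19×10^8 = 1.32755×10^11 km³/s².
In km: r₁ = 2.13 × 1.496×10^8 = 3.18648×10^8 km; r₂ = 11.2 × 1.496×10^8 = 1.67552×10^9 km.
The Hohmann ellipse has a_t = (r₁ + r₂)/2 = 9.97084×10^8 km.
On the circular orbit at r = 3.18648×10^8 km, v_c = √(μ/r) = 20.411 km/s.
Vis-viva on the transfer ellipse at r = 3.18648×10^8 km gives v_t = √[μ(2/r − 1/a_t)] = 26.459 km/s.
Δv₁ = |v_t − v_c| = |26.459 − 20.411| = 6.048 km/s.

Δv₁ = 6050 m/s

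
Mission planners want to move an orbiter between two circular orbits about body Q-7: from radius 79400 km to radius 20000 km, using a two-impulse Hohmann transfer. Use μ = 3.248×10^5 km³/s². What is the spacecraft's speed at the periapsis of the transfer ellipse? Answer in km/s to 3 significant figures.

Transfer-ellipse semi-major axis a_t = (r₁ + r₂)/2 = (79400 + 20000)/2 = 49700 km.
At periapsis, r = 20000 km.
From the vis-viva equation, v = √[μ(2/r − 1/a_t)] = 5.094 km/s.

v = 5.09 km/s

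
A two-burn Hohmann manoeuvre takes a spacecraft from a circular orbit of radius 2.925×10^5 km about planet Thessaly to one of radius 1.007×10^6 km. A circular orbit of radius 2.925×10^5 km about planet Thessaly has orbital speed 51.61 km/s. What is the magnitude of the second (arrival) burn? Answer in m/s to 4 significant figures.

Δv₂ = 9153 m/s

From the circular-orbit relation v² = μ/r at r = 2.925×10^5 km: μ = v²r = (51.61)² × 2.925×10^5 = 7.79101×10^8 km³/s².
The Hohmann ellipse has a_t = (r₁ + r₂)/2 = 6.4975×10^5 km.
Circular speed at r = 1.007×10^6 km: v_c = √(μ/r) = 27.8152 km/s.
Transfer-orbit speed at the same r (vis-viva, a = a_t): v_t = √[μ(2/r − 1/a_t)] = 18.6626 km/s.
Δv₂ = |v_t − v_c| = |18.6626 − 27.8152| = 9.153 km/s.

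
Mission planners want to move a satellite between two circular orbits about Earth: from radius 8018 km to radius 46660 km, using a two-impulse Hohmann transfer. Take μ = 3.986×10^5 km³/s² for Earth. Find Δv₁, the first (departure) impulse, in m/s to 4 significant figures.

Δv₁ = 2160 m/s

The Hohmann ellipse has a_t = (r₁ + r₂)/2 = 27339 km.
Circular speed at r = 8018 km: v_c = √(μ/r) = 7.051 km/s.
Vis-viva on the transfer ellipse at r = 8018 km gives v_t = √[μ(2/r − 1/a_t)] = 9.211 km/s.
Δv₁ = |v_t − v_c| = |9.211 − 7.051| = 2.160 km/s.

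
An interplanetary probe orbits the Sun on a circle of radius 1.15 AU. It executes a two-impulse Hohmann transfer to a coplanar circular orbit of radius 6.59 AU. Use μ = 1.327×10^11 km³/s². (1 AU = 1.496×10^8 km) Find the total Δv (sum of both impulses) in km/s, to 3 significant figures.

In km: r₁ = 1.15 × 1.496×10^8 = 1.7204×10^8 km; r₂ = 6.59 × 1.496×10^8 = 9.85864×10^8 km.
Transfer-ellipse semi-major axis a_t = (r₁ + r₂)/2 = (1.7204×10^8 + 9.85864×10^8)/2 = 5.78952×10^8 km.
At r₁ the circular-orbit speed is v₁ = √(μ/r₁) = 27.773 km/s.
Transfer-orbit speed at r₁ (vis-viva): v_p = √[μ(2/r₁ − 1/a_t)] = 36.242 km/s.
First burn Δv₁ = |v_p − v₁| = 8.469 km/s.
At r₂, v₂ = √(μ/r₂) = 11.6018 km/s.
Transfer-orbit speed at r₂: v_a = √[μ(2/r₂ − 1/a_t)] = 6.32442 km/s.
Second burn Δv₂ = |v₂ − v_a| = 5.277 km/s.
Δv = Δv₁ + Δv₂ = 8.469 + 5.277 = 13.75 km/s.

Δv = 13.7 km/s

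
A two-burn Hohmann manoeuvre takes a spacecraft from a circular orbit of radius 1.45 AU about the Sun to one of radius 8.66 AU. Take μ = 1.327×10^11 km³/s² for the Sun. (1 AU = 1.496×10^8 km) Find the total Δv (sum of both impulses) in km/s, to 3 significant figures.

In km: r₁ = 1.45 × 1.496×10^8 = 2.1692×10^8 km; r₂ = 8.66 × 1.496×10^8 = 1.295536×10^9 km.
Semi-major axis of the transfer orbit: a_t = (2.1692×10^8 + 1.295536×10^9)/2 = 7.56228×10^8 km.
Circular speed at r₁: v₁ = √(μ/r₁) = √(1.327×10^11/2.1692×10^8) = 24.73 km/s.
On the transfer ellipse at r₁, vis-viva equation gives v_p = √[μ(2/r₁ − 1/a_t)] = 32.37 km/s.
First burn Δv₁ = |v_p − v₁| = 7.640 km/s.
Circular speed at r₂: v₂ = √(μ/r₂) = 10.12 km/s.
Transfer-orbit speed at r₂: v_a = √[μ(2/r₂ − 1/a_t)] = 5.420 km/s.
Second burn Δv₂ = |v₂ − v_a| = 4.700 km/s.
Total Δv = Δv₁ + Δv₂ = 12.34 km/s.

Δv = 12.3 km/s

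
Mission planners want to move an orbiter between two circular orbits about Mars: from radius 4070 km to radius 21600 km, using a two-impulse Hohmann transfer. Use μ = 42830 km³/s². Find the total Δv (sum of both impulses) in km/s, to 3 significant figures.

Δv = 1.58 km/s

The Hohmann ellipse has a_t = (r₁ + r₂)/2 = 12835 km.
At r₁ the circular-orbit speed is v₁ = √(μ/r₁) = 3.24397 km/s.
On the transfer ellipse at r₁, v² = μ(2/r − 1/a) gives v_p = √[μ(2/r₁ − 1/a_t)] = 4.20829 km/s.
First burn Δv₁ = |v_p − v₁| = 0.96432 km/s.
Circular speed at r₂: v₂ = √(μ/r₂) = 1.40814 km/s.
Transfer-orbit speed at r₂: v_a = √[μ(2/r₂ − 1/a_t)] = 0.792951 km/s.
Second burn Δv₂ = |v₂ − v_a| = 0.61519 km/s.
Total Δv = Δv₁ + Δv₂ = 1.580 km/s.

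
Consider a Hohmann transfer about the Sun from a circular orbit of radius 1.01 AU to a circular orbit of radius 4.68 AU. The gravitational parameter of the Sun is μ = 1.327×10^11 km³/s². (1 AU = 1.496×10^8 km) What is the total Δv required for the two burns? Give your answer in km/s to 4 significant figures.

Δv = 13.94 km/s

In km: r₁ = 1.01 × 1.496×10^8 = 1.51096×10^8 km; r₂ = 4.68 × 1.496×10^8 = 7.00128×10^8 km.
Transfer-ellipse semi-major axis a_t = (r₁ + r₂)/2 = (1.51096×10^8 + 7.00128×10^8)/2 = 4.25612×10^8 km.
At r₁ the circular-orbit speed is v₁ = √(μ/r₁) = 29.635 km/s.
Transfer-orbit speed at r₁ (vis-viva): v_p = √[μ(2/r₁ − 1/a_t)] = 38.009 km/s.
First burn Δv₁ = |v_p − v₁| = 8.374 km/s.
At r₂, v₂ = √(μ/r₂) = 13.767 km/s.
Transfer-orbit speed at r₂: v_a = √[μ(2/r₂ − 1/a_t)] = 8.2029 km/s.
Second burn Δv₂ = |v₂ − v_a| = 5.564 km/s.
Total Δv = Δv₁ + Δv₂ = 13.94 km/s.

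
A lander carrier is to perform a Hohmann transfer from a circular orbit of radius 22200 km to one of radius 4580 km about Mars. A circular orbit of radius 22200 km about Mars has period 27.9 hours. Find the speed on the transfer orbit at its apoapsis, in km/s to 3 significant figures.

v = 0.812 km/s

From Kepler's third law T² = 4π²r³/μ at r = 22200 km, T = 27.9 hours = 27.9 × 3600 s = 1.0044×10^5 s: μ = 4π²r³/T² = 42815.9 km³/s².
Semi-major axis of the transfer orbit: a_t = (22200 + 4580)/2 = 13390 km.
The apoapsis of the transfer ellipse is at r = 22200 km.
Vis-viva: v = √[μ(2/r − 1/a_t)] = √[42815.9 × (2/22200 − 1/13390)] = 0.8122 km/s.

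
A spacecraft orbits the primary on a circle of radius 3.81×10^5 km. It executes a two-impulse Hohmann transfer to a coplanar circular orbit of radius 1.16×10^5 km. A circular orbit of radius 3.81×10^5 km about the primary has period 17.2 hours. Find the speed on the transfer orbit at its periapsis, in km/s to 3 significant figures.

v = 86.8 km/s

From Kepler's third law T² = 4π²r³/μ at r = 3.81×10^5 km, T = 17.2 hours = 17.2 × 3600 s = 61920 s: μ = 4π²r³/T² = 5.69473×10^8 km³/s².
Semi-major axis of the transfer orbit: a_t = (3.810×10^5 + 1.160×10^5)/2 = 2.485×10^5 km.
At periapsis, r = 1.160×10^5 km.
Vis-viva: v = √[μ(2/r − 1/a_t)] = √[5.69473×10^8 × (2/1.160×10^5 − 1/2.485×10^5)] = 86.76 km/s.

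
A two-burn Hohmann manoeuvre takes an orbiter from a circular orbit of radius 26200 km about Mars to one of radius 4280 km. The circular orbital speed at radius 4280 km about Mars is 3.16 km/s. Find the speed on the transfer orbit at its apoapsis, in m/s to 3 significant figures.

From the circular-orbit relation v² = μ/r at r = 4280 km: μ = v²r = (3.16)² × 4280 = 42738.4 km³/s².
Transfer-ellipse semi-major axis a_t = (r₁ + r₂)/2 = (26200 + 4280)/2 = 15240 km.
At apoapsis, r = 26200 km.
From the vis-viva equation, v = √[μ(2/r − 1/a_t)] = 0.6768 km/s.

v = 677 m/s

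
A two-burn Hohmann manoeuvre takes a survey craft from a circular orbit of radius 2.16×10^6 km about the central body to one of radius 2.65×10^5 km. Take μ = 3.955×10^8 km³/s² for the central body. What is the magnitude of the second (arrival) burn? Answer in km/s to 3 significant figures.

Δv₂ = 12.9 km/s

Semi-major axis of the transfer orbit: a_t = (2.160×10^6 + 2.650×10^5)/2 = 1.2125×10^6 km.
On the circular orbit at r = 2.650×10^5 km, v_c = √(μ/r) = 38.63 km/s.
Transfer-orbit speed at the same r (vis-viva, a = a_t): v_t = √[μ(2/r − 1/a_t)] = 51.56 km/s.
Δv₂ = |v_t − v_c| = |51.56 − 38.63| = 12.93 km/s.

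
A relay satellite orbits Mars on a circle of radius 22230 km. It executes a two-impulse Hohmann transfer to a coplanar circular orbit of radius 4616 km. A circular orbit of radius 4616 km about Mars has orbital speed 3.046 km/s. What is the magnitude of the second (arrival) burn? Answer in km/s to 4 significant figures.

From the circular-orbit relation v² = μ/r at r = 4616 km: μ = v²r = (3.046)² × 4616 = 42827.8 km³/s².
The Hohmann ellipse has a_t = (r₁ + r₂)/2 = 13423 km.
Circular speed at r = 4616 km: v_c = √(μ/r) = 3.0460 km/s.
Transfer-orbit speed at the same r (vis-viva, a = a_t): v_t = √[μ(2/r − 1/a_t)] = 3.9199 km/s.
Δv₂ = |v_t − v_c| = |3.9199 − 3.0460| = 0.8739 km/s.

Δv₂ = 0.8739 km/s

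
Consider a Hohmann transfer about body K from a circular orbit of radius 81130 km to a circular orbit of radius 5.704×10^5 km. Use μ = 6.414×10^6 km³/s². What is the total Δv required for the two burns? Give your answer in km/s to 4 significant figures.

Transfer-ellipse semi-major axis a_t = (r₁ + r₂)/2 = (81130 + 5.704×10^5)/2 = 3.25765×10^5 km.
At r₁ the circular-orbit speed is v₁ = √(μ/r₁) = 8.89147 km/s.
On the transfer ellipse at r₁, vis-viva gives v_p = √[μ(2/r₁ − 1/a_t)] = 11.7655 km/s.
First burn Δv₁ = |v_p − v₁| = 2.874 km/s.
Circular speed at r₂: v₂ = √(μ/r₂) = 3.353 km/s.
Transfer-orbit speed at r₂: v_a = √[μ(2/r₂ − 1/a_t)] = 1.673 km/s.
Second burn Δv₂ = |v₂ − v_a| = 1.680 km/s.
Total Δv = Δv₁ + Δv₂ = 4.554 km/s.

Δv = 4.554 km/s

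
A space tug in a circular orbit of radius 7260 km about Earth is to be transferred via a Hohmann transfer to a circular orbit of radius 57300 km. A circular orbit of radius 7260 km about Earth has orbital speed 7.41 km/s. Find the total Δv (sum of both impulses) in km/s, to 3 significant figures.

From the circular-orbit relation v² = μ/r at r = 7260 km: μ = v²r = (7.41)² × 7260 = 3.98633×10^5 km³/s².
Semi-major axis of the transfer orbit: a_t = (7260 + 57300)/2 = 32280 km.
At r₁ the circular-orbit speed is v₁ = √(μ/r₁) = 7.4100 km/s.
On the transfer ellipse at r₁, vis-viva gives v_p = √[μ(2/r₁ − 1/a_t)] = 9.8725 km/s.
First burn Δv₁ = |v_p − v₁| = 2.4625 km/s.
At r₂, v₂ = √(μ/r₂) = 2.6376 km/s.
Transfer-orbit speed at r₂: v_a = √[μ(2/r₂ − 1/a_t)] = 1.2509 km/s.
Second burn Δv₂ = |v₂ − v_a| = 1.3867 km/s.
Total Δv = Δv₁ + Δv₂ = 3.849 km/s.

Δv = 3.85 km/s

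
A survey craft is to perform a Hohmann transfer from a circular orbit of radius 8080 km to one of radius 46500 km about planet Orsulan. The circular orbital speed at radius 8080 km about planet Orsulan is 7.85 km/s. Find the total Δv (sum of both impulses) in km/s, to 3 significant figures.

Δv = 3.89 km/s

From the circular-orbit relation v² = μ/r at r = 8080 km: μ = v²r = (7.85)² × 8080 = 4.97910×10^5 km³/s².
The Hohmann ellipse has a_t = (r₁ + r₂)/2 = 27290 km.
Circular speed at r₁: v₁ = √(μ/r₁) = √(4.97910×10^5/8080) = 7.8500 km/s.
Transfer-orbit speed at r₁ (vis-viva equation): v_p = √[μ(2/r₁ − 1/a_t)] = 10.247 km/s.
First burn Δv₁ = |v_p − v₁| = 2.397 km/s.
Circular speed at r₂: v₂ = √(μ/r₂) = 3.2723 km/s.
Transfer-orbit speed at r₂: v_a = √[μ(2/r₂ − 1/a_t)] = 1.7805 km/s.
Second burn Δv₂ = |v₂ − v_a| = 1.492 km/s.
Total Δv = Δv₁ + Δv₂ = 3.889 km/s.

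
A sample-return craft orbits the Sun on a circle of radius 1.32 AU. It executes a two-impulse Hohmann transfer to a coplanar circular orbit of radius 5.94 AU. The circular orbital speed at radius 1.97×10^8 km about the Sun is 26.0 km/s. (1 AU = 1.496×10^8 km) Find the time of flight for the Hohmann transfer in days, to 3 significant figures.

t = 1260 days

From the circular-orbit relation v² = μ/r at r = 1.97×10^8 km: μ = v²r = (26.0)² × 1.97×10^8 = 1.33172×10^11 km³/s².
In km: r₁ = 1.32 × 1.496×10^8 = 1.97472×10^8 km; r₂ = 5.94 × 1.496×10^8 = 8.88624×10^8 km.
Semi-major axis of the transfer orbit: a_t = (1.97472×10^8 + 8.88624×10^8)/2 = 5.43048×10^8 km.
Transfer time t = π√(a_t³/μ) = π√((5.43048×10^8)³ / 1.33172×10^11) = 1.089×10^8 s.
Converting: 1.089×10^8 s ÷ 86400 s/day = 1260 days.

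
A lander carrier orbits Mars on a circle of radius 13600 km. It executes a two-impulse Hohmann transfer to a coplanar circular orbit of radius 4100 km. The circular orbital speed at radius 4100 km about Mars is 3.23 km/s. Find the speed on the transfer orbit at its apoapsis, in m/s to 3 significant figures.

From the circular-orbit relation v² = μ/r at r = 4100 km: μ = v²r = (3.23)² × 4100 = 42774.9 km³/s².
Semi-major axis of the transfer orbit: a_t = (13600 + 4100)/2 = 8850 km.
The apoapsis of the transfer ellipse is at r = 13600 km.
From the vis-viva equation, v = √[μ(2/r − 1/a_t)] = 1.207 km/s.

v = 1210 m/s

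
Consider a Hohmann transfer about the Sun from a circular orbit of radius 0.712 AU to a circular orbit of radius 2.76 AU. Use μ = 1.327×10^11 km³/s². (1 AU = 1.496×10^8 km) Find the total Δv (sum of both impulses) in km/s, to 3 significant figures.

Δv = 15.7 km/s

In km: r₁ = 0.712 × 1.496×10^8 = 1.065152×10^8 km; r₂ = 2.76 × 1.496×10^8 = 4.12896×10^8 km.
The Hohmann ellipse has a_t = (r₁ + r₂)/2 = 2.597056×10^8 km.
Circular speed at r₁: v₁ = √(μ/r₁) = √(1.327×10^11/1.065152×10^8) = 35.29634 km/s.
Transfer-orbit speed at r₁ (v² = μ(2/r − 1/a)): v_p = √[μ(2/r₁ − 1/a_t)] = 44.50506 km/s.
First burn Δv₁ = |v_p − v₁| = 9.20872 km/s.
At r₂, v₂ = √(μ/r₂) = 17.9273 km/s.
Transfer-orbit speed at r₂: v_a = √[μ(2/r₂ − 1/a_t)] = 11.4810 km/s.
Second burn Δv₂ = |v₂ − v_a| = 6.44630 km/s.
Δv = Δv₁ + Δv₂ = 9.20872 + 6.44630 = 15.66 km/s.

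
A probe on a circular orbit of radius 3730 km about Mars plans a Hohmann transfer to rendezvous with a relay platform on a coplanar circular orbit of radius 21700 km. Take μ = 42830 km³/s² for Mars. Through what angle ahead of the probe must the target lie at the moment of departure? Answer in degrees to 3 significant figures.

φ = 99.3°

The Hohmann ellipse has a_t = (r₁ + r₂)/2 = 12715 km.
The half-period of the transfer ellipse is t = π√(a_t³/μ) = 21760 s.
Target angular speed ω₂ = √(μ/r₂³) = 6.474×10^-5 rad/s.
Angle swept by the target during transfer: ω₂·t = 1.409 rad = 80.73°.
The probe traverses 180° on the transfer ellipse, so the target must lead by 180° − 80.73° = 99.3°.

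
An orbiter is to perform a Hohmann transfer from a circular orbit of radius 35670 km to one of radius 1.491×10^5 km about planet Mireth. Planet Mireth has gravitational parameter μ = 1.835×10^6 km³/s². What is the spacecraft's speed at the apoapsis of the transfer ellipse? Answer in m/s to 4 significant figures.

Transfer-ellipse semi-major axis a_t = (r₁ + r₂)/2 = (35670 + 1.491×10^5)/2 = 92385 km.
At apoapsis, r = 1.491×10^5 km.
Applying v² = μ(2/r − 1/a_t): v = 2.180 km/s.

v = 2180 m/s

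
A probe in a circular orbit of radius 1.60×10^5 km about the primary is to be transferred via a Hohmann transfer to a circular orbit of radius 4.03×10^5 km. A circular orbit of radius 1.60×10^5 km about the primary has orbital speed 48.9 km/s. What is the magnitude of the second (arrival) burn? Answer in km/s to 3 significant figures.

From the circular-orbit relation v² = μ/r at r = 1.60×10^5 km: μ = v²r = (48.9)² × 1.60×10^5 = 3.82594×10^8 km³/s².
Semi-major axis of the transfer orbit: a_t = (1.600×10^5 + 4.030×10^5)/2 = 2.815×10^5 km.
On the circular orbit at r = 4.030×10^5 km, v_c = √(μ/r) = 30.8117 km/s.
Vis-viva on the transfer ellipse at r = 4.030×10^5 km gives v_t = √[μ(2/r − 1/a_t)] = 23.2294 km/s.
Δv₂ = |v_t − v_c| = |23.2294 − 30.8117| = 7.582 km/s.

Δv₂ = 7.58 km/s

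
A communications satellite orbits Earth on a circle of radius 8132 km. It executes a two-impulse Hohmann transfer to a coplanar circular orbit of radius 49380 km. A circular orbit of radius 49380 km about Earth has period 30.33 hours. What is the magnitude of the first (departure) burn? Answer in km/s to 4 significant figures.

Δv₁ = 2.174 km/s

From Kepler's third law T² = 4π²r³/μ at r = 49380 km, T = 30.33 hours = 30.33 × 3600 s = 1.09188×10^5 s: μ = 4π²r³/T² = 3.98716×10^5 km³/s².
Semi-major axis of the transfer orbit: a_t = (8132 + 49380)/2 = 28756 km.
Circular speed at r = 8132 km: v_c = √(μ/r) = 7.002 km/s.
Vis-viva on the transfer ellipse at r = 8132 km gives v_t = √[μ(2/r − 1/a_t)] = 9.176 km/s.
Δv₁ = |v_t − v_c| = |9.176 − 7.002| = 2.174 km/s.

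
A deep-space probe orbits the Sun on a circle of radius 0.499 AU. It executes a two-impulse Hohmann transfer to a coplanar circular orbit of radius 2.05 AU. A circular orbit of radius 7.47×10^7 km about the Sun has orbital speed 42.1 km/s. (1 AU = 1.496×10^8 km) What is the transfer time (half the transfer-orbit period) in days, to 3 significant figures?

t = 263 days

From the circular-orbit relation v² = μ/r at r = 7.47×10^7 km: μ = v²r = (42.1)² × 7.47×10^7 = 1.32399×10^11 km³/s².
In km: r₁ = 0.499 × 1.496×10^8 = 7.46504×10^7 km; r₂ = 2.05 × 1.496×10^8 = 3.0668×10^8 km.
Semi-major axis of the transfer orbit: a_t = (7.46504×10^7 + 3.0668×10^8)/2 = 1.906652×10^8 km.
Half the transfer-orbit period gives t = π√(a_t³/μ) = 2.273×10^7 s.
Converting: 2.273×10^7 s ÷ 86400 s/day = 263 days.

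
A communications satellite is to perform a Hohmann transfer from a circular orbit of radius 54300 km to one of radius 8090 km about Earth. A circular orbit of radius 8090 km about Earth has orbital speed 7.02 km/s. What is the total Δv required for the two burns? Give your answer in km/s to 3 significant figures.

Δv = 3.57 km/s

From the circular-orbit relation v² = μ/r at r = 8090 km: μ = v²r = (7.02)² × 8090 = 3.98678×10^5 km³/s².
Semi-major axis of the transfer orbit: a_t = (54300 + 8090)/2 = 31195 km.
Circular speed at r₁: v₁ = √(μ/r₁) = √(3.98678×10^5/54300) = 2.710 km/s.
Transfer-orbit speed at r₁ (vis-viva equation): v_a = √[μ(2/r₁ − 1/a_t)] = 1.380 km/s.
First burn Δv₁ = |v_a − v₁| = 1.330 km/s.
At r₂, v₂ = √(μ/r₂) = 7.020 km/s.
Transfer-orbit speed at r₂: v_p = √[μ(2/r₂ − 1/a_t)] = 9.262 km/s.
Second burn Δv₂ = |v₂ − v_p| = 2.242 km/s.
Total Δv = Δv₁ + Δv₂ = 3.572 km/s.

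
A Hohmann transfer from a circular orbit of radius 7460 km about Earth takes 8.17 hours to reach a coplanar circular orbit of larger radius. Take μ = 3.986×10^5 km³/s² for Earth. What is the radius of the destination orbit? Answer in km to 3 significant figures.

Transfer time t = 8.17 hours = 29412 s, and t = π√(a_t³/μ).
So a_t = (μ t²/π²)^(1/3) = (3.986×10^5 × (29412)² / π²)^(1/3) = 32691 km.
Since a_t = (r₁ + r₂)/2, r₂ = 2a_t − r₁ = 2×32691 − 7460 = 57922 km.

r₂ = 57900 km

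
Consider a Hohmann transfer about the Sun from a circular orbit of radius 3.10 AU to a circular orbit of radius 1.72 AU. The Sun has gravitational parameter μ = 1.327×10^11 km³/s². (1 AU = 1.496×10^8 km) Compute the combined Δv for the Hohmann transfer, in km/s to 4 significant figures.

In km: r₁ = 3.10 × 1.496×10^8 = 4.6376×10^8 km; r₂ = 1.72 × 1.496×10^8 = 2.57312×10^8 km.
The Hohmann ellipse has a_t = (r₁ + r₂)/2 = 3.60536×10^8 km.
At r₁ the circular-orbit speed is v₁ = √(μ/r₁) = 16.9157 km/s.
On the transfer ellipse at r₁, vis-viva equation gives v_a = √[μ(2/r₁ − 1/a_t)] = 14.2904 km/s.
First burn Δv₁ = |v_a − v₁| = 2.625 km/s.
Circular speed at r₂: v₂ = √(μ/r₂) = 22.709 km/s.
Transfer-orbit speed at r₂: v_p = √[μ(2/r₂ − 1/a_t)] = 25.756 km/s.
Second burn Δv₂ = |v₂ − v_p| = 3.047 km/s.
Total Δv = Δv₁ + Δv₂ = 5.672 km/s.

Δv = 5.672 km/s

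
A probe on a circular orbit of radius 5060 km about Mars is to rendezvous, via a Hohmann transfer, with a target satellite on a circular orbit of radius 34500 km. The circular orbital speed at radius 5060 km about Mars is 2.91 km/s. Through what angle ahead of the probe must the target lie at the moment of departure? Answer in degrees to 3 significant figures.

φ = 102°

From the circular-orbit relation v² = μ/r at r = 5060 km: μ = v²r = (2.91)² × 5060 = 42848.6 km³/s².
Semi-major axis of the transfer orbit: a_t = (5060 + 34500)/2 = 19780 km.
The half-period of the transfer ellipse is t = π√(a_t³/μ) = 42220 s.
Target angular speed ω₂ = √(μ/r₂³) = 3.2303×10^-5 rad/s.
Angle swept by the target during transfer: ω₂·t = 1.3638 rad = 78.14°.
Arrival is 180° from departure on the ellipse, so φ = 180° − 78.14° = 102°.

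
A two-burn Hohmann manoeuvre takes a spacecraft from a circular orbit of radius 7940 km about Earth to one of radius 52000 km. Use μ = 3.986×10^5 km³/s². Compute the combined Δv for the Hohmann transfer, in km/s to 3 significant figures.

Transfer-ellipse semi-major axis a_t = (r₁ + r₂)/2 = (7940 + 52000)/2 = 29970 km.
At r₁ the circular-orbit speed is v₁ = √(μ/r₁) = 7.0853 km/s.
Transfer-orbit speed at r₁ (vis-viva equation): v_p = √[μ(2/r₁ − 1/a_t)] = 9.3329 km/s.
First burn Δv₁ = |v_p − v₁| = 2.2476 km/s.
At r₂, v₂ = √(μ/r₂) = 2.76864 km/s.
Transfer-orbit speed at r₂: v_a = √[μ(2/r₂ − 1/a_t)] = 1.42506 km/s.
Second burn Δv₂ = |v₂ − v_a| = 1.3436 km/s.
Total Δv = Δv₁ + Δv₂ = 3.591 km/s.

Δv = 3.59 km/s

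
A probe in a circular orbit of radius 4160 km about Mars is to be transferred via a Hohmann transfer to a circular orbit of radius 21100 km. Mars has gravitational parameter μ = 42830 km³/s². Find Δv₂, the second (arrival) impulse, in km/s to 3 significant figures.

Δv₂ = 0.607 km/s

The Hohmann ellipse has a_t = (r₁ + r₂)/2 = 12630 km.
On the circular orbit at r = 21100 km, v_c = √(μ/r) = 1.42473 km/s.
Transfer-orbit speed at the same r (vis-viva, a = a_t): v_t = √[μ(2/r − 1/a_t)] = 0.817670 km/s.
Δv₂ = |v_t − v_c| = |0.817670 − 1.42473| = 0.6071 km/s.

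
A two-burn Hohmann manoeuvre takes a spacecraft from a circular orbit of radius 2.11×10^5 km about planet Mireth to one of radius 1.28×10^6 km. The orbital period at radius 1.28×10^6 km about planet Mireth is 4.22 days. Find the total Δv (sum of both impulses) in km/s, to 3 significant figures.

Δv = 27.2 km/s

From Kepler's third law T² = 4π²r³/μ at r = 1.28×10^6 km, T = 4.22 days = 4.22 × 86400 s = 3.64608×10^5 s: μ = 4π²r³/T² = 6.22784×10^8 km³/s².
Transfer-ellipse semi-major axis a_t = (r₁ + r₂)/2 = (2.110×10^5 + 1.280×10^6)/2 = 7.455×10^5 km.
Circular speed at r₁: v₁ = √(μ/r₁) = √(6.22784×10^8/2.110×10^5) = 54.33 km/s.
Transfer-orbit speed at r₁ (v² = μ(2/r − 1/a)): v_p = √[μ(2/r₁ − 1/a_t)] = 71.19 km/s.
First burn Δv₁ = |v_p − v₁| = 16.86 km/s.
At r₂, v₂ = √(μ/r₂) = 22.058 km/s.
Transfer-orbit speed at r₂: v_a = √[μ(2/r₂ − 1/a_t)] = 11.735 km/s.
Second burn Δv₂ = |v₂ − v_a| = 10.32 km/s.
Total Δv = Δv₁ + Δv₂ = 27.18 km/s.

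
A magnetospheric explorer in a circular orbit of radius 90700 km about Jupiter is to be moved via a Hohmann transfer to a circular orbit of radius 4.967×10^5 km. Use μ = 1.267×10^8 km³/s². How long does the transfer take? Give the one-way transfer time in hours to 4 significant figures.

t = 12.34 hours

Transfer-ellipse semi-major axis a_t = (r₁ + r₂)/2 = (90700 + 4.967×10^5)/2 = 2.937×10^5 km.
By Kepler's third law the transfer-orbit period is T = 2π√(a_t³/μ), so t = T/2 = 44420 s.
Converting: 44420 s ÷ 3600 s/hour = 12.34 hours.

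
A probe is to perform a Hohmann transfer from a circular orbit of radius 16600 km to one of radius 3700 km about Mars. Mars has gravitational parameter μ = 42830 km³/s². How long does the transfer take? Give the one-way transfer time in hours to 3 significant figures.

Transfer-ellipse semi-major axis a_t = (r₁ + r₂)/2 = (16600 + 3700)/2 = 10150 km.
Half the transfer-orbit period gives t = π√(a_t³/μ) = 15520 s.
Converting: 15520 s ÷ 3600 s/hour = 4.31 hours.

t = 4.31 hours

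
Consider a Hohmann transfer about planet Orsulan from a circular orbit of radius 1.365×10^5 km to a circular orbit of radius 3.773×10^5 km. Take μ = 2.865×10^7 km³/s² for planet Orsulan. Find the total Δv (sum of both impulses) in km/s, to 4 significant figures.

The Hohmann ellipse has a_t = (r₁ + r₂)/2 = 2.569×10^5 km.
Circular speed at r₁: v₁ = √(μ/r₁) = √(2.865×10^7/1.365×10^5) = 14.49 km/s.
On the transfer ellipse at r₁, vis-viva gives v_p = √[μ(2/r₁ − 1/a_t)] = 17.56 km/s.
First burn Δv₁ = |v_p − v₁| = 3.070 km/s.
At r₂, v₂ = √(μ/r₂) = 8.714 km/s.
Transfer-orbit speed at r₂: v_a = √[μ(2/r₂ − 1/a_t)] = 6.352 km/s.
Second burn Δv₂ = |v₂ − v_a| = 2.362 km/s.
Δv = Δv₁ + Δv₂ = 3.070 + 2.362 = 5.432 km/s.

Δv = 5.432 km/s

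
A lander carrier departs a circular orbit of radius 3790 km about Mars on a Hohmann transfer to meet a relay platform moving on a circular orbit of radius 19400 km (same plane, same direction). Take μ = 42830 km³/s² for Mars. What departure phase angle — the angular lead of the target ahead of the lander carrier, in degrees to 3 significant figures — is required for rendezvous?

φ = 96.8°

The Hohmann ellipse has a_t = (r₁ + r₂)/2 = 11595 km.
The half-period of the transfer ellipse is t = π√(a_t³/μ) = 18953 s.
The target's mean motion on its circular orbit is ω₂ = √(μ/r₂³) = 7.6590×10^-5 rad/s.
Angle swept by the target during transfer: ω₂·t = 1.4516 rad = 83.17°.
Arrival is 180° from departure on the ellipse, so φ = 180° − 83.17° = 96.8°.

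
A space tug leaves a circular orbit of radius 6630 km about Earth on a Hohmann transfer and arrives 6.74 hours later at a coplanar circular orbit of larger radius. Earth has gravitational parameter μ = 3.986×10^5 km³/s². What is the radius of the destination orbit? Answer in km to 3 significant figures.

r₂ = 50900 km

Transfer time t = 6.74 hours = 24264 s, and t = π√(a_t³/μ).
So a_t = (μ t²/π²)^(1/3) = (3.986×10^5 × (24264)² / π²)^(1/3) = 28755 km.
Since a_t = (r₁ + r₂)/2, r₂ = 2a_t − r₁ = 2×28755 − 6630 = 50880 km.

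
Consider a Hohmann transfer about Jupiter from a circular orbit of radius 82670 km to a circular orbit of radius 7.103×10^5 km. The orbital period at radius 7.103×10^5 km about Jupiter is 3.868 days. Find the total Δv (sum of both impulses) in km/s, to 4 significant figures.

From Kepler's third law T² = 4π²r³/μ at r = 7.103×10^5 km, T = 3.868 days = 3.868 × 86400 s = 3.341952×10^5 s: μ = 4π²r³/T² = 1.26673×10^8 km³/s².
The Hohmann ellipse has a_t = (r₁ + r₂)/2 = 3.96485×10^5 km.
At r₁ the circular-orbit speed is v₁ = √(μ/r₁) = 39.14 km/s.
Transfer-orbit speed at r₁ (v² = μ(2/r − 1/a)): v_p = √[μ(2/r₁ − 1/a_t)] = 52.39 km/s.
First burn Δv₁ = |v_p − v₁| = 13.25 km/s.
Circular speed at r₂: v₂ = √(μ/r₂) = 13.354 km/s.
Transfer-orbit speed at r₂: v_a = √[μ(2/r₂ − 1/a_t)] = 6.0979 km/s.
Second burn Δv₂ = |v₂ − v_a| = 7.256 km/s.
Total Δv = Δv₁ + Δv₂ = 20.51 km/s.

Δv = 20.51 km/s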